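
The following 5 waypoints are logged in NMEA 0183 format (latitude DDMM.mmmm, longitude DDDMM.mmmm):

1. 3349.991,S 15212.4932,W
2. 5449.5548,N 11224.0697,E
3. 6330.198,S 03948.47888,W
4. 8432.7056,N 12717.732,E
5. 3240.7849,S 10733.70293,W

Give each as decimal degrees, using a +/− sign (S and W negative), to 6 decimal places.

Point 1:
  Lat: split at 2 digits → 33° and 49.991′; 33 + 49.991/60 = 33.8331833
  S ⇒ negate
  Lon: split at 3 digits → 152° and 12.4932′; 152 + 12.4932/60 = 152.2082200
  hemisphere W, so the sign is −
Point 2:
  Latitude: degrees = first 2 digits = 54, minutes = 49.5548; 54 + 49.5548/60 = 54.8259133
  N ⇒ keep positive
  Longitude: degrees = first 3 digits = 112, minutes = 24.0697; 112 + 24.0697/60 = 112.4011617
  E → positive
Point 3:
  Lat: degrees = first 2 digits = 63, minutes = 30.198; 63 + 30.198/60 = 63.5033000
  S → negative
  λ: split at 3 digits → 039° and 48.47888′; 39 + 48.47888/60 = 39.8079813
  W → negative
Point 4:
  φ: split at 2 digits → 84° and 32.7056′; 84 + 32.7056/60 = 84.5450933
  N → positive
  Lon: degrees = first 3 digits = 127, minutes = 17.732; 127 + 17.732/60 = 127.2955333
  E → positive
Point 5:
  Lat: split at 2 digits → 32° and 40.7849′; 32 + 40.7849/60 = 32.6797483
  S ⇒ negate
  Lon: degrees = first 3 digits = 107, minutes = 33.70293; 107 + 33.70293/60 = 107.5617155
  hemisphere W, so the sign is −

1. -33.833183, -152.208220
2. 54.825913, 112.401162
3. -63.503300, -39.807981
4. 84.545093, 127.295533
5. -32.679748, -107.561716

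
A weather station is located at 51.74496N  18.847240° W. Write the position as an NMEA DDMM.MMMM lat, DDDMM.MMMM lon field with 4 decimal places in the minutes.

φ: 51° + 0.744960 × 60 = 51° 44.697600′
Lon: minutes = (18.847240 − 18) × 60 = 50.834400

5144.6976,N / 01850.8344,W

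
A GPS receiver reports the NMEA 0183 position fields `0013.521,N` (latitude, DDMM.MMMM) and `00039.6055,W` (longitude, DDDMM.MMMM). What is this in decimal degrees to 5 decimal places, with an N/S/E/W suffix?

0.22535° N, 0.66009° W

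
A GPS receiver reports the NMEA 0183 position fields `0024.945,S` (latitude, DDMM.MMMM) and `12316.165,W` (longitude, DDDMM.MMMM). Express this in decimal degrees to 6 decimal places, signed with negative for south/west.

-0.415750, -123.269417

φ: split at 2 digits → 00° and 24.945′; 0 + 24.945/60 = 0.4157500
hemisphere S, so the sign is −
λ: degrees = first 3 digits = 123, minutes = 16.165; 123 + 16.165/60 = 123.2694167
W → negative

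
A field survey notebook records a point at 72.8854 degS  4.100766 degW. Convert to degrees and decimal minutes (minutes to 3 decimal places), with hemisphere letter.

φ: fractional part 0.885400 → 53.12400 minutes
Longitude: 4° + 0.100766 × 60 = 4° 6.04596′

72° 53.124′ S, 4° 6.046′ W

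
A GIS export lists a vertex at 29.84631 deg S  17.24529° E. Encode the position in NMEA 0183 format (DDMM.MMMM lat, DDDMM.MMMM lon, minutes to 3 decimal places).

2950.779,S / 01714.717,E

Latitude: fractional part 0.846310 → 50.77860 minutes
λ: fractional part 0.245290 → 14.71740 minutes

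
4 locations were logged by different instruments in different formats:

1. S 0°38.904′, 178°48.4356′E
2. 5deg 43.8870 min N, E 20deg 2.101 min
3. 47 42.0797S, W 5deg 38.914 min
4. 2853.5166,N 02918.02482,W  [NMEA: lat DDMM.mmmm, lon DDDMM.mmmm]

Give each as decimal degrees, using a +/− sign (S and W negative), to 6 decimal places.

Point 1:
  φ: 0 + 38.904/60 = 0.6484000
  S ⇒ negate
  λ: 48.4356′ = 0.807260°; total 178.8072600
  E → positive
Point 2:
  Lat: 5 + 43.887/60 = 5.7314500
  N ⇒ keep positive
  Longitude: 2.101′ = 0.035017°; total 20.0350167
  E ⇒ keep positive
Point 3:
  φ: 47 + 42.0797/60 = 47.7013283
  hemisphere S, so the sign is −
  λ: 38.914′ = 0.648567°; total 5.6485667
  W ⇒ negate
Point 4:
  Latitude: split at 2 digits → 28° and 53.5166′; 28 + 53.5166/60 = 28.8919433
  N → positive
  Lon: degrees = first 3 digits = 29, minutes = 18.02482; 29 + 18.02482/60 = 29.3004137
  W ⇒ negate

1. -0.648400, 178.807260
2. 5.731450, 20.035017
3. -47.701328, -5.648567
4. 28.891943, -29.300414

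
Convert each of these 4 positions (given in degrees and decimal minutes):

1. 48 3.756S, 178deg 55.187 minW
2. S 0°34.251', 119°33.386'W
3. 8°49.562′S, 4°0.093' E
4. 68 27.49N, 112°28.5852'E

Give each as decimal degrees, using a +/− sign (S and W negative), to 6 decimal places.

1. -48.062600, -178.919783
2. -0.570850, -119.556433
3. -8.826033, 4.001550
4. 68.458167, 112.476420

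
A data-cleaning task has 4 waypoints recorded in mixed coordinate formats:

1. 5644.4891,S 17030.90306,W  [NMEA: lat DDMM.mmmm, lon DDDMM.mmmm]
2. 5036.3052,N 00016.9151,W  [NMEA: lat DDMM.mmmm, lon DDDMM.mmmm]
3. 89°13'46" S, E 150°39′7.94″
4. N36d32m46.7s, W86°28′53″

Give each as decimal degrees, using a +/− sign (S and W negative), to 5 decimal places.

1. -56.74149, -170.51505
2. 50.60509, -0.28192
3. -89.22944, 150.65221
4. 36.54631, -86.48139

Point 1:
  Lat: degrees = first 2 digits = 56, minutes = 44.4891; 56 + 44.4891/60 = 56.741485
  S → negative
  Longitude: split at 3 digits → 170° and 30.90306′; 170 + 30.90306/60 = 170.515051
  W ⇒ negate
Point 2:
  Latitude: degrees = first 2 digits = 50, minutes = 36.3052; 50 + 36.3052/60 = 50.605087
  N ⇒ keep positive
  Lon: degrees = first 3 digits = 0, minutes = 16.9151; 0 + 16.9151/60 = 0.281918
  hemisphere W, so the sign is −
Point 3:
  φ: 89° + 13/60 + 46/3600 = 89 + 0.216667 + 0.012778 = 89.229444
  S ⇒ negate
  Lon: 150 + 39/60 + 7.94/3600 = 150.652206
  E ⇒ keep positive
Point 4:
  Latitude: 36 + 32/60 + 46.7/3600 = 36.546306
  N ⇒ keep positive
  Longitude: 28′ + 53″ = 28.88333′; 86 + 28.88333/60 = 86.481389
  W ⇒ negate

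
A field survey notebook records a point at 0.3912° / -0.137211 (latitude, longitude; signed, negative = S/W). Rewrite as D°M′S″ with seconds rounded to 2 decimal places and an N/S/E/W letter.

φ: whole degrees 0; 23.47200′ → 23′ and 28.3200″
Longitude is negative → W; |value| = 0.137211
Longitude: 0.137211° → 8.23266′; 0.23266 × 60 = 13.9596″

0°23′28.32″ N, 0°08′13.96″ W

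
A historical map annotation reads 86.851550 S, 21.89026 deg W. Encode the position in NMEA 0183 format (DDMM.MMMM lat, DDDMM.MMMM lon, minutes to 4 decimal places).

Latitude: 86° + 0.851550 × 60 = 86° 51.093000′
λ: 21° + 0.890260 × 60 = 21° 53.415600′

8651.0930,S / 02153.4156,W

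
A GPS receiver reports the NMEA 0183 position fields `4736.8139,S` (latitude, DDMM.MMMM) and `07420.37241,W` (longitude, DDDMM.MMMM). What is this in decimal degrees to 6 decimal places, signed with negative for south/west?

-47.613565, -74.339540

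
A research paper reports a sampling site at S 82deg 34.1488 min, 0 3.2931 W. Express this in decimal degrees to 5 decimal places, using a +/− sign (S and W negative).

φ: 34.1488′ = 0.569147°; total 82.569147
S → negative
λ: 0 + 3.2931/60 = 0.054885
W → negative

-82.56915, -0.05489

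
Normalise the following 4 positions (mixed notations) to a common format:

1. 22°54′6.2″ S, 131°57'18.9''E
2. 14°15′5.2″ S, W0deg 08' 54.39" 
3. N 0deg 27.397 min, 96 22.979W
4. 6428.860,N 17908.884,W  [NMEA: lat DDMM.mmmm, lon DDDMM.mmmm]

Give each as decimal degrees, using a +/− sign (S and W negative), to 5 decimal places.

1. -22.90172, 131.95525
2. -14.25144, -0.14844
3. 0.45662, -96.38298
4. 64.48100, -179.14807

Point 1:
  φ: 22° + 54/60 + 6.2/3600 = 22 + 0.900000 + 0.001722 = 22.901722
  S → negative
  Lon: 131° + 57/60 + 18.9/3600 = 131 + 0.950000 + 0.005250 = 131.955250
  E ⇒ keep positive
Point 2:
  φ: 14 + 15/60 + 5.2/3600 = 14.251444
  S ⇒ negate
  Lon: 0 + 8/60 + 54.39/3600 = 0.148442
  W ⇒ negate
Point 3:
  Latitude: 27.397′ = 0.456617°; total 0.456617
  N ⇒ keep positive
  Longitude: 22.979′ = 0.382983°; total 96.382983
  W ⇒ negate
Point 4:
  φ: split at 2 digits → 64° and 28.86′; 64 + 28.86/60 = 64.481000
  N ⇒ keep positive
  λ: degrees = first 3 digits = 179, minutes = 8.884; 179 + 8.884/60 = 179.148067
  W → negative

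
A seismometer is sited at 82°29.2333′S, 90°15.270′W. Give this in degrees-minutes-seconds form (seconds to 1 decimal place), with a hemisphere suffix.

82°29′14.0″ S, 90°15′16.2″ W

Latitude: fractional minutes 0.23330 × 60 = 13.998″
λ: 15.27000′ → 15′ and 0.27000 × 60 = 16.200″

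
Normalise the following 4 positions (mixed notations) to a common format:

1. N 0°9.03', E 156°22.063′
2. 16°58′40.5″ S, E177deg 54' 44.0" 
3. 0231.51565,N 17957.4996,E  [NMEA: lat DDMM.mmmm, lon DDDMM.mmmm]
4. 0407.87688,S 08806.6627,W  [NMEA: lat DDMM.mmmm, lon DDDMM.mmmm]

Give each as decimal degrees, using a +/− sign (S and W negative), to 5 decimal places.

1. 0.15050, 156.36772
2. -16.97792, 177.91222
3. 2.52526, 179.95833
4. -4.13128, -88.11105

Point 1:
  φ: 9.03′ = 0.150500°; total 0.150500
  N → positive
  λ: 22.063′ = 0.367717°; total 156.367717
  E ⇒ keep positive
Point 2:
  Latitude: 16 + 58/60 + 40.5/3600 = 16.977917
  S ⇒ negate
  Lon: 177 + 54/60 + 44/3600 = 177.912222
  E → positive
Point 3:
  Lat: split at 2 digits → 02° and 31.51565′; 2 + 31.51565/60 = 2.525261
  N ⇒ keep positive
  Longitude: degrees = first 3 digits = 179, minutes = 57.4996; 179 + 57.4996/60 = 179.958327
  E ⇒ keep positive
Point 4:
  φ: degrees = first 2 digits = 4, minutes = 7.87688; 4 + 7.87688/60 = 4.131281
  S ⇒ negate
  λ: split at 3 digits → 088° and 6.6627′; 88 + 6.6627/60 = 88.111045
  W ⇒ negate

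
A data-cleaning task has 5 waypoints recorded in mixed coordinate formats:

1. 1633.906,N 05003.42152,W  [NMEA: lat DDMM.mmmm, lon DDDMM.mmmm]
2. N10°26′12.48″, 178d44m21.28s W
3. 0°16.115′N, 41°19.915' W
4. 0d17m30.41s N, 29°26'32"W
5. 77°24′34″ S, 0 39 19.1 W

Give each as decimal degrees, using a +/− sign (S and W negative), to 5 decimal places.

1. 16.56510, -50.05703
2. 10.43680, -178.73924
3. 0.26858, -41.33192
4. 0.29178, -29.44222
5. -77.40944, -0.65531

Point 1:
  φ: degrees = first 2 digits = 16, minutes = 33.906; 16 + 33.906/60 = 16.565100
  N → positive
  Longitude: degrees = first 3 digits = 50, minutes = 3.42152; 50 + 3.42152/60 = 50.057025
  W → negative
Point 2:
  Lat: 10 + 26/60 + 12.48/3600 = 10.436800
  N → positive
  Lon: 178 + 44/60 + 21.28/3600 = 178.739244
  W ⇒ negate
Point 3:
  φ: 16.115′ = 0.268583°; total 0.268583
  N → positive
  Longitude: 19.915′ = 0.331917°; total 41.331917
  W ⇒ negate
Point 4:
  Lat: 0° + 17/60 + 30.41/3600 = 0 + 0.283333 + 0.008447 = 0.291781
  N ⇒ keep positive
  Longitude: 26′ + 32″ = 26.53333′; 29 + 26.53333/60 = 29.442222
  W → negative
Point 5:
  φ: 77° + 24/60 + 34/3600 = 77 + 0.400000 + 0.009444 = 77.409444
  hemisphere S, so the sign is −
  λ: 39′ + 19.1″ = 39.31833′; 0 + 39.31833/60 = 0.655306
  W ⇒ negate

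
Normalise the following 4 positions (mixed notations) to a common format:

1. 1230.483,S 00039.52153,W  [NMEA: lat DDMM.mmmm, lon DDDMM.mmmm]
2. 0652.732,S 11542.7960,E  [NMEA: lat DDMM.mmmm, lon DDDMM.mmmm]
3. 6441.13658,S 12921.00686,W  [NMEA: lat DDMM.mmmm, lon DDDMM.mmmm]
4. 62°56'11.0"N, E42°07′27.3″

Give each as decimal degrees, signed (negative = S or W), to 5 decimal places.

1. -12.50805, -0.65869
2. -6.87887, 115.71327
3. -64.68561, -129.35011
4. 62.93639, 42.12425

Point 1:
  Lat: degrees = first 2 digits = 12, minutes = 30.483; 12 + 30.483/60 = 12.508050
  S → negative
  Longitude: split at 3 digits → 000° and 39.52153′; 0 + 39.52153/60 = 0.658692
  hemisphere W, so the sign is −
Point 2:
  Lat: degrees = first 2 digits = 6, minutes = 52.732; 6 + 52.732/60 = 6.878867
  S ⇒ negate
  Longitude: split at 3 digits → 115° and 42.796′; 115 + 42.796/60 = 115.713267
  E ⇒ keep positive
Point 3:
  Lat: degrees = first 2 digits = 64, minutes = 41.13658; 64 + 41.13658/60 = 64.685610
  S ⇒ negate
  Longitude: split at 3 digits → 129° and 21.00686′; 129 + 21.00686/60 = 129.350114
  W ⇒ negate
Point 4:
  φ: 56′ + 11″ = 56.18333′; 62 + 56.18333/60 = 62.936389
  N → positive
  Longitude: 42° + 7/60 + 27.3/3600 = 42 + 0.116667 + 0.007583 = 42.124250
  E → positive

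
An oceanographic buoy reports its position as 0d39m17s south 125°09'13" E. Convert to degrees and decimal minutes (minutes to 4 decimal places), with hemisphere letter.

Latitude: seconds/60 = 0.28333; minutes = 39 + 0.28333 = 39.283333
Lon: 9 + 13/60 = 9.216667′

0° 39.2833′ S, 125° 9.2167′ E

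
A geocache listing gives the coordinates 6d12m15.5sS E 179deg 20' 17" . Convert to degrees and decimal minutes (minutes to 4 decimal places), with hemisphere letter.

6° 12.2583′ S, 179° 20.2833′ E

φ: seconds/60 = 0.25833; minutes = 12 + 0.25833 = 12.258333
λ: 20 + 17/60 = 20.283333′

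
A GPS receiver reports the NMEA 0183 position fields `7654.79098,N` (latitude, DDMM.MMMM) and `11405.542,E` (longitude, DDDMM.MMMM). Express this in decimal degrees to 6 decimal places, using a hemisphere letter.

76.913183° N, 114.092367° E

Lat: split at 2 digits → 76° and 54.79098′; 76 + 54.79098/60 = 76.9131830
Lon: degrees = first 3 digits = 114, minutes = 5.542; 114 + 5.542/60 = 114.0923667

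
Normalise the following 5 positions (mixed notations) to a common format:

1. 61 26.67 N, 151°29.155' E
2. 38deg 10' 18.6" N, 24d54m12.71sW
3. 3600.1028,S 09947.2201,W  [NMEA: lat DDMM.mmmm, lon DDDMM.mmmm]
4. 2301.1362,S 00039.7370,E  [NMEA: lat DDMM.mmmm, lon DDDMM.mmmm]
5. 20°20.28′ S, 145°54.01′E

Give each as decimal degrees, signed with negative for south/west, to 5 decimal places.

1. 61.44450, 151.48592
2. 38.17183, -24.90353
3. -36.00171, -99.78700
4. -23.01894, 0.66228
5. -20.33800, 145.90017

Point 1:
  φ: 61 + 26.67/60 = 61.444500
  N → positive
  Longitude: 29.155′ = 0.485917°; total 151.485917
  E → positive
Point 2:
  Lat: 38 + 10/60 + 18.6/3600 = 38.171833
  N → positive
  Lon: 24° + 54/60 + 12.71/3600 = 24 + 0.900000 + 0.003531 = 24.903531
  W ⇒ negate
Point 3:
  φ: degrees = first 2 digits = 36, minutes = 0.1028; 36 + 0.1028/60 = 36.001713
  S ⇒ negate
  Lon: split at 3 digits → 099° and 47.2201′; 99 + 47.2201/60 = 99.787002
  W ⇒ negate
Point 4:
  Lat: degrees = first 2 digits = 23, minutes = 1.1362; 23 + 1.1362/60 = 23.018937
  S ⇒ negate
  Lon: degrees = first 3 digits = 0, minutes = 39.737; 0 + 39.737/60 = 0.662283
  E → positive
Point 5:
  φ: 20.28′ = 0.338000°; total 20.338000
  hemisphere S, so the sign is −
  Longitude: 54.01′ = 0.900167°; total 145.900167
  E → positive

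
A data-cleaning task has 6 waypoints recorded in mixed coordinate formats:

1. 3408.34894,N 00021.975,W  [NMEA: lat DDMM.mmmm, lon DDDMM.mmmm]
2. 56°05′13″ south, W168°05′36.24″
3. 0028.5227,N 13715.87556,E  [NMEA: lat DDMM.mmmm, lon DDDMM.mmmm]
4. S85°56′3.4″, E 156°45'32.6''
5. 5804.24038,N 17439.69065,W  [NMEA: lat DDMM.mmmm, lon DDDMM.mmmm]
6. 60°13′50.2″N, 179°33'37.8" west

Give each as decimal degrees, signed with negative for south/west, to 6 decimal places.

Point 1:
  Latitude: degrees = first 2 digits = 34, minutes = 8.34894; 34 + 8.34894/60 = 34.1391490
  N → positive
  Lon: degrees = first 3 digits = 0, minutes = 21.975; 0 + 21.975/60 = 0.3662500
  W → negative
Point 2:
  Lat: 56° + 5/60 + 13/3600 = 56 + 0.083333 + 0.003611 = 56.0869444
  S ⇒ negate
  λ: 168° + 5/60 + 36.24/3600 = 168 + 0.083333 + 0.010067 = 168.0934000
  W ⇒ negate
Point 3:
  Lat: split at 2 digits → 00° and 28.5227′; 0 + 28.5227/60 = 0.4753783
  N → positive
  Longitude: degrees = first 3 digits = 137, minutes = 15.87556; 137 + 15.87556/60 = 137.2645927
  E ⇒ keep positive
Point 4:
  Lat: 85 + 56/60 + 3.4/3600 = 85.9342778
  hemisphere S, so the sign is −
  Longitude: 45′ + 32.6″ = 45.54333′; 156 + 45.54333/60 = 156.7590556
  E ⇒ keep positive
Point 5:
  Lat: split at 2 digits → 58° and 4.24038′; 58 + 4.24038/60 = 58.0706730
  N → positive
  Lon: split at 3 digits → 174° and 39.69065′; 174 + 39.69065/60 = 174.6615108
  W → negative
Point 6:
  φ: 60° + 13/60 + 50.2/3600 = 60 + 0.216667 + 0.013944 = 60.2306111
  N → positive
  λ: 179° + 33/60 + 37.8/3600 = 179 + 0.550000 + 0.010500 = 179.5605000
  hemisphere W, so the sign is −

1. 34.139149, -0.366250
2. -56.086944, -168.093400
3. 0.475378, 137.264593
4. -85.934278, 156.759056
5. 58.070673, -174.661511
6. 60.230611, -179.560500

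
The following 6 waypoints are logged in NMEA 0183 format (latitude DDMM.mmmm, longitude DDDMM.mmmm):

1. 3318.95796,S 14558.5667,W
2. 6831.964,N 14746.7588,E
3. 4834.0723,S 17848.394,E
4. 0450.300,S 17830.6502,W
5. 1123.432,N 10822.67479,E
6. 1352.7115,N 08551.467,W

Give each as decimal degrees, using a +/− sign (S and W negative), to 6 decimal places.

1. -33.315966, -145.976112
2. 68.532733, 147.779313
3. -48.567872, 178.806567
4. -4.838333, -178.510837
5. 11.390533, 108.377913
6. 13.878525, -85.857783

Point 1:
  φ: split at 2 digits → 33° and 18.95796′; 33 + 18.95796/60 = 33.3159660
  S → negative
  Longitude: degrees = first 3 digits = 145, minutes = 58.5667; 145 + 58.5667/60 = 145.9761117
  hemisphere W, so the sign is −
Point 2:
  Lat: degrees = first 2 digits = 68, minutes = 31.964; 68 + 31.964/60 = 68.5327333
  N ⇒ keep positive
  Longitude: degrees = first 3 digits = 147, minutes = 46.7588; 147 + 46.7588/60 = 147.7793133
  E → positive
Point 3:
  Latitude: degrees = first 2 digits = 48, minutes = 34.0723; 48 + 34.0723/60 = 48.5678717
  S ⇒ negate
  Lon: degrees = first 3 digits = 178, minutes = 48.394; 178 + 48.394/60 = 178.8065667
  E → positive
Point 4:
  φ: degrees = first 2 digits = 4, minutes = 50.3; 4 + 50.3/60 = 4.8383333
  S → negative
  Longitude: split at 3 digits → 178° and 30.6502′; 178 + 30.6502/60 = 178.5108367
  W ⇒ negate
Point 5:
  φ: degrees = first 2 digits = 11, minutes = 23.432; 11 + 23.432/60 = 11.3905333
  N → positive
  Longitude: degrees = first 3 digits = 108, minutes = 22.67479; 108 + 22.67479/60 = 108.3779132
  E ⇒ keep positive
Point 6:
  φ: degrees = first 2 digits = 13, minutes = 52.7115; 13 + 52.7115/60 = 13.8785250
  N → positive
  Lon: split at 3 digits → 085° and 51.467′; 85 + 51.467/60 = 85.8577833
  W → negative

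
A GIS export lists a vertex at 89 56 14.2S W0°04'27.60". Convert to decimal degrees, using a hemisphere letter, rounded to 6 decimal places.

φ: 89° + 56/60 + 14.2/3600 = 89 + 0.933333 + 0.003944 = 89.9372778
Longitude: 0° + 4/60 + 27.6/3600 = 0 + 0.066667 + 0.007667 = 0.0743333

89.937278° S, 0.074333° W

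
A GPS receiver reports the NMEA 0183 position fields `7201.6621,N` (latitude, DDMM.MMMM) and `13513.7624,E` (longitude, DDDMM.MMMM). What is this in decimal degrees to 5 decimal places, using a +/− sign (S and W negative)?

72.02770, 135.22937

Latitude: split at 2 digits → 72° and 1.6621′; 72 + 1.6621/60 = 72.027702
N → positive
Lon: degrees = first 3 digits = 135, minutes = 13.7624; 135 + 13.7624/60 = 135.229373
E ⇒ keep positive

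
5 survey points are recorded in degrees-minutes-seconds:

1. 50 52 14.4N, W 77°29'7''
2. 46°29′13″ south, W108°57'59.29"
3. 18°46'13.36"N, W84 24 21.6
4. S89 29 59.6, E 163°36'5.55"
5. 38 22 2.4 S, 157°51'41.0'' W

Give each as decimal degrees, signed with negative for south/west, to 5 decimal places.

1. 50.87067, -77.48528
2. -46.48694, -108.96647
3. 18.77038, -84.40600
4. -89.49989, 163.60154
5. -38.36733, -157.86139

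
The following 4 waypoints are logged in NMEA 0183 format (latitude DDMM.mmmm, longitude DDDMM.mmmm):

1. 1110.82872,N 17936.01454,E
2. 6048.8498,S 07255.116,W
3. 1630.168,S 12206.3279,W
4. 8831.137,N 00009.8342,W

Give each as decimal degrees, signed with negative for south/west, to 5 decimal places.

1. 11.18048, 179.60024
2. -60.81416, -72.91860
3. -16.50280, -122.10547
4. 88.51895, -0.16390

Point 1:
  Lat: degrees = first 2 digits = 11, minutes = 10.82872; 11 + 10.82872/60 = 11.180479
  N → positive
  λ: degrees = first 3 digits = 179, minutes = 36.01454; 179 + 36.01454/60 = 179.600242
  E → positive
Point 2:
  Lat: split at 2 digits → 60° and 48.8498′; 60 + 48.8498/60 = 60.814163
  S → negative
  Longitude: split at 3 digits → 072° and 55.116′; 72 + 55.116/60 = 72.918600
  hemisphere W, so the sign is −
Point 3:
  φ: split at 2 digits → 16° and 30.168′; 16 + 30.168/60 = 16.502800
  hemisphere S, so the sign is −
  Longitude: split at 3 digits → 122° and 6.3279′; 122 + 6.3279/60 = 122.105465
  hemisphere W, so the sign is −
Point 4:
  φ: split at 2 digits → 88° and 31.137′; 88 + 31.137/60 = 88.518950
  N ⇒ keep positive
  Longitude: degrees = first 3 digits = 0, minutes = 9.8342; 0 + 9.8342/60 = 0.163903
  hemisphere W, so the sign is −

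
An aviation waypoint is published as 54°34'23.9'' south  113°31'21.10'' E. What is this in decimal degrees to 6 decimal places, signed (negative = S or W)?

Lat: 34′ + 23.9″ = 34.39833′; 54 + 34.39833/60 = 54.5733056
S → negative
λ: 113 + 31/60 + 21.1/3600 = 113.5225278
E → positive

-54.573306, 113.522528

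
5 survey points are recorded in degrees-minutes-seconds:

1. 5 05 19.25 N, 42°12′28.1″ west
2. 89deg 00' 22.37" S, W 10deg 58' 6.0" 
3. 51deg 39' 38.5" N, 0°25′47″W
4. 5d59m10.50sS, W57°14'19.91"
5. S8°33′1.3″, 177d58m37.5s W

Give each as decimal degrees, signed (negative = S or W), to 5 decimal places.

Point 1:
  Lat: 5′ + 19.25″ = 5.32083′; 5 + 5.32083/60 = 5.088681
  N ⇒ keep positive
  λ: 42 + 12/60 + 28.1/3600 = 42.207806
  W → negative
Point 2:
  Latitude: 0′ + 22.37″ = 0.37283′; 89 + 0.37283/60 = 89.006214
  hemisphere S, so the sign is −
  λ: 10° + 58/60 + 6/3600 = 10 + 0.966667 + 0.001667 = 10.968333
  W ⇒ negate
Point 3:
  Lat: 51° + 39/60 + 38.5/3600 = 51 + 0.650000 + 0.010694 = 51.660694
  N ⇒ keep positive
  λ: 0° + 25/60 + 47/3600 = 0 + 0.416667 + 0.013056 = 0.429722
  W → negative
Point 4:
  φ: 59′ + 10.5″ = 59.17500′; 5 + 59.17500/60 = 5.986250
  S → negative
  Lon: 57 + 14/60 + 19.91/3600 = 57.238864
  W → negative
Point 5:
  Lat: 8 + 33/60 + 1.3/3600 = 8.550361
  S ⇒ negate
  Longitude: 177 + 58/60 + 37.5/3600 = 177.977083
  W → negative

1. 5.08868, -42.20781
2. -89.00621, -10.96833
3. 51.66069, -0.42972
4. -5.98625, -57.23886
5. -8.55036, -177.97708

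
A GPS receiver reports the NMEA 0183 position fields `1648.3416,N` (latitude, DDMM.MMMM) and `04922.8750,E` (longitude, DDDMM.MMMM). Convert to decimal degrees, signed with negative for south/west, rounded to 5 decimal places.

Latitude: split at 2 digits → 16° and 48.3416′; 16 + 48.3416/60 = 16.805693
N → positive
Lon: split at 3 digits → 049° and 22.875′; 49 + 22.875/60 = 49.381250
E ⇒ keep positive

16.80569, 49.38125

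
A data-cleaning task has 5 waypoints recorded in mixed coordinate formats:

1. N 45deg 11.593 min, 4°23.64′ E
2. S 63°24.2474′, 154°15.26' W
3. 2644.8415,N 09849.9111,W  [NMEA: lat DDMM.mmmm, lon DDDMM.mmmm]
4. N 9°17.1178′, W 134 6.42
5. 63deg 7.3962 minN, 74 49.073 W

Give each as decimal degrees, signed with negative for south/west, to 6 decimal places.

1. 45.193217, 4.394000
2. -63.404123, -154.254333
3. 26.747358, -98.831852
4. 9.285297, -134.107000
5. 63.123270, -74.817883

Point 1:
  Latitude: 11.593′ = 0.193217°; total 45.1932167
  N ⇒ keep positive
  λ: 23.64′ = 0.394000°; total 4.3940000
  E ⇒ keep positive
Point 2:
  Latitude: 63 + 24.2474/60 = 63.4041233
  S → negative
  λ: 154 + 15.26/60 = 154.2543333
  W ⇒ negate
Point 3:
  φ: degrees = first 2 digits = 26, minutes = 44.8415; 26 + 44.8415/60 = 26.7473583
  N ⇒ keep positive
  Longitude: degrees = first 3 digits = 98, minutes = 49.9111; 98 + 49.9111/60 = 98.8318517
  hemisphere W, so the sign is −
Point 4:
  Latitude: 17.1178′ = 0.285297°; total 9.2852967
  N ⇒ keep positive
  λ: 6.42′ = 0.107000°; total 134.1070000
  W ⇒ negate
Point 5:
  Lat: 7.3962′ = 0.123270°; total 63.1232700
  N → positive
  λ: 74 + 49.073/60 = 74.8178833
  W → negative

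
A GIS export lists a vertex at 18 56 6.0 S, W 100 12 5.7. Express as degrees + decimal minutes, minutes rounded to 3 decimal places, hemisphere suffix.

Latitude: seconds/60 = 0.10000; minutes = 56 + 0.10000 = 56.10000
Longitude: seconds/60 = 0.09500; minutes = 12 + 0.09500 = 12.09500

18° 56.100′ S, 100° 12.095′ W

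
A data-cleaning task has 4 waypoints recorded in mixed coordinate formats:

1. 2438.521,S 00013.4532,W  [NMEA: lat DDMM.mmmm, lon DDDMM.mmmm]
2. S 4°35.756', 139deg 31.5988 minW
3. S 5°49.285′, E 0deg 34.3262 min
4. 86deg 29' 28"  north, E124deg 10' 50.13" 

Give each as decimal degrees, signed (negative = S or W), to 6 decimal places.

1. -24.642017, -0.224220
2. -4.595933, -139.526647
3. -5.821417, 0.572103
4. 86.491111, 124.180592

Point 1:
  Latitude: split at 2 digits → 24° and 38.521′; 24 + 38.521/60 = 24.6420167
  S ⇒ negate
  Lon: split at 3 digits → 000° and 13.4532′; 0 + 13.4532/60 = 0.2242200
  W ⇒ negate
Point 2:
  Lat: 35.756′ = 0.595933°; total 4.5959333
  S → negative
  Longitude: 31.5988′ = 0.526647°; total 139.5266467
  hemisphere W, so the sign is −
Point 3:
  Lat: 5 + 49.285/60 = 5.8214167
  hemisphere S, so the sign is −
  Lon: 34.3262′ = 0.572103°; total 0.5721033
  E ⇒ keep positive
Point 4:
  φ: 86° + 29/60 + 28/3600 = 86 + 0.483333 + 0.007778 = 86.4911111
  N → positive
  Lon: 10′ + 50.13″ = 10.83550′; 124 + 10.83550/60 = 124.1805917
  E ⇒ keep positive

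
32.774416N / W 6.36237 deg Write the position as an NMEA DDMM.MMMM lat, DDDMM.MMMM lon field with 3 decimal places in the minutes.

Lat: minutes = (32.774416 − 32) × 60 = 46.46496
Lon: 6° + 0.362370 × 60 = 6° 21.74220′

3246.465,N / 00621.742,W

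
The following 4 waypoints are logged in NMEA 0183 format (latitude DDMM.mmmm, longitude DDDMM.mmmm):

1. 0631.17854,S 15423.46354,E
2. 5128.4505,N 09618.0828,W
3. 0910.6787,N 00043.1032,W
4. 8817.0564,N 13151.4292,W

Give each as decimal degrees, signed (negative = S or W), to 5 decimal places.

Point 1:
  φ: degrees = first 2 digits = 6, minutes = 31.17854; 6 + 31.17854/60 = 6.519642
  S → negative
  Lon: split at 3 digits → 154° and 23.46354′; 154 + 23.46354/60 = 154.391059
  E → positive
Point 2:
  φ: degrees = first 2 digits = 51, minutes = 28.4505; 51 + 28.4505/60 = 51.474175
  N ⇒ keep positive
  λ: split at 3 digits → 096° and 18.0828′; 96 + 18.0828/60 = 96.301380
  W → negative
Point 3:
  φ: degrees = first 2 digits = 9, minutes = 10.6787; 9 + 10.6787/60 = 9.177978
  N ⇒ keep positive
  Lon: degrees = first 3 digits = 0, minutes = 43.1032; 0 + 43.1032/60 = 0.718387
  hemisphere W, so the sign is −
Point 4:
  Latitude: degrees = first 2 digits = 88, minutes = 17.0564; 88 + 17.0564/60 = 88.284273
  N ⇒ keep positive
  Lon: degrees = first 3 digits = 131, minutes = 51.4292; 131 + 51.4292/60 = 131.857153
  hemisphere W, so the sign is −

1. -6.51964, 154.39106
2. 51.47418, -96.30138
3. 9.17798, -0.71839
4. 88.28427, -131.85715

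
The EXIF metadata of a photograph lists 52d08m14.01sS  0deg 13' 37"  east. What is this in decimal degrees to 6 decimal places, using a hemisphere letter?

Lat: 8′ + 14.01″ = 8.23350′; 52 + 8.23350/60 = 52.1372250
Longitude: 0° + 13/60 + 37/3600 = 0 + 0.216667 + 0.010278 = 0.2269444

52.137225° S, 0.226944° E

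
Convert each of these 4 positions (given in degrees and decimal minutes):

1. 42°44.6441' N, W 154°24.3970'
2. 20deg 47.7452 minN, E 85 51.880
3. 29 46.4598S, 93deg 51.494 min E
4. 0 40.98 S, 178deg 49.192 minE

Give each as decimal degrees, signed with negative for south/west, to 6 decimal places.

1. 42.744068, -154.406617
2. 20.795753, 85.864667
3. -29.774330, 93.858233
4. -0.683000, 178.819867

Point 1:
  Latitude: 44.6441′ = 0.744068°; total 42.7440683
  N → positive
  Longitude: 154 + 24.397/60 = 154.4066167
  W ⇒ negate
Point 2:
  φ: 20 + 47.7452/60 = 20.7957533
  N ⇒ keep positive
  Lon: 51.88′ = 0.864667°; total 85.8646667
  E → positive
Point 3:
  Latitude: 29 + 46.4598/60 = 29.7743300
  S ⇒ negate
  λ: 51.494′ = 0.858233°; total 93.8582333
  E → positive
Point 4:
  Latitude: 0 + 40.98/60 = 0.6830000
  hemisphere S, so the sign is −
  Longitude: 178 + 49.192/60 = 178.8198667
  E → positive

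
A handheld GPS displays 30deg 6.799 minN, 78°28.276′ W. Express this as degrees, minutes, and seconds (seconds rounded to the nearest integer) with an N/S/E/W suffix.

30°06′48″ N, 78°28′17″ W

Lat: 6.79900′ → 6′ and 0.79900 × 60 = 47.94″
Longitude: fractional minutes 0.27600 × 60 = 16.56″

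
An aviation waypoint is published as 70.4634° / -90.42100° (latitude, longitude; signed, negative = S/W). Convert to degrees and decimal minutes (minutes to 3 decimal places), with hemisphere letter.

70° 27.804′ N, 90° 25.260′ W

φ: minutes = (70.463400 − 70) × 60 = 27.80400
Longitude is negative → W; |value| = 90.421000
Lon: minutes = (90.421000 − 90) × 60 = 25.26000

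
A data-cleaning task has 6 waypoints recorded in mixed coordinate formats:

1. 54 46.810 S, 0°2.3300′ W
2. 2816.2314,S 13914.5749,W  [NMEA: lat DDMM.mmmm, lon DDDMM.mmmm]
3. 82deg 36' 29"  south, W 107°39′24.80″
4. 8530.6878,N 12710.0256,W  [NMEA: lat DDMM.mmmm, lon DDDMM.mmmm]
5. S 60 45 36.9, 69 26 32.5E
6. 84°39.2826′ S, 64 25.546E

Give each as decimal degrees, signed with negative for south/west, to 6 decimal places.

1. -54.780167, -0.038833
2. -28.270523, -139.242915
3. -82.608056, -107.656889
4. 85.511463, -127.167093
5. -60.760250, 69.442361
6. -84.654710, 64.425767

Point 1:
  Latitude: 46.81′ = 0.780167°; total 54.7801667
  hemisphere S, so the sign is −
  λ: 0 + 2.33/60 = 0.0388333
  W ⇒ negate
Point 2:
  Lat: split at 2 digits → 28° and 16.2314′; 28 + 16.2314/60 = 28.2705233
  S ⇒ negate
  λ: degrees = first 3 digits = 139, minutes = 14.5749; 139 + 14.5749/60 = 139.2429150
  W ⇒ negate
Point 3:
  φ: 36′ + 29″ = 36.48333′; 82 + 36.48333/60 = 82.6080556
  S → negative
  λ: 39′ + 24.8″ = 39.41333′; 107 + 39.41333/60 = 107.6568889
  hemisphere W, so the sign is −
Point 4:
  Latitude: split at 2 digits → 85° and 30.6878′; 85 + 30.6878/60 = 85.5114633
  N → positive
  λ: degrees = first 3 digits = 127, minutes = 10.0256; 127 + 10.0256/60 = 127.1670933
  W → negative
Point 5:
  Latitude: 45′ + 36.9″ = 45.61500′; 60 + 45.61500/60 = 60.7602500
  S ⇒ negate
  Lon: 26′ + 32.5″ = 26.54167′; 69 + 26.54167/60 = 69.4423611
  E → positive
Point 6:
  Latitude: 84 + 39.2826/60 = 84.6547100
  hemisphere S, so the sign is −
  Lon: 25.546′ = 0.425767°; total 64.4257667
  E ⇒ keep positive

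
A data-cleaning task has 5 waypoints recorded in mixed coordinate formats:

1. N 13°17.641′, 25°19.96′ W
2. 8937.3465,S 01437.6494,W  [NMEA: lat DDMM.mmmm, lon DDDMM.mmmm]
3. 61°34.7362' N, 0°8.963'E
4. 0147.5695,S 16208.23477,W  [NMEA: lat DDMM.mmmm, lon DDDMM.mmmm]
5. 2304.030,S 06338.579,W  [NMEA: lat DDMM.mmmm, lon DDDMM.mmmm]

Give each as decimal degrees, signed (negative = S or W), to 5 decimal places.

1. 13.29402, -25.33267
2. -89.62244, -14.62749
3. 61.57894, 0.14938
4. -1.79283, -162.13725
5. -23.06717, -63.64298

Point 1:
  Lat: 13 + 17.641/60 = 13.294017
  N ⇒ keep positive
  Lon: 19.96′ = 0.332667°; total 25.332667
  hemisphere W, so the sign is −
Point 2:
  Latitude: split at 2 digits → 89° and 37.3465′; 89 + 37.3465/60 = 89.622442
  S → negative
  Lon: degrees = first 3 digits = 14, minutes = 37.6494; 14 + 37.6494/60 = 14.627490
  W → negative
Point 3:
  Lat: 34.7362′ = 0.578937°; total 61.578937
  N → positive
  λ: 0 + 8.963/60 = 0.149383
  E ⇒ keep positive
Point 4:
  Latitude: degrees = first 2 digits = 1, minutes = 47.5695; 1 + 47.5695/60 = 1.792825
  S ⇒ negate
  Longitude: degrees = first 3 digits = 162, minutes = 8.23477; 162 + 8.23477/60 = 162.137246
  W ⇒ negate
Point 5:
  φ: degrees = first 2 digits = 23, minutes = 4.03; 23 + 4.03/60 = 23.067167
  hemisphere S, so the sign is −
  λ: split at 3 digits → 063° and 38.579′; 63 + 38.579/60 = 63.642983
  W ⇒ negate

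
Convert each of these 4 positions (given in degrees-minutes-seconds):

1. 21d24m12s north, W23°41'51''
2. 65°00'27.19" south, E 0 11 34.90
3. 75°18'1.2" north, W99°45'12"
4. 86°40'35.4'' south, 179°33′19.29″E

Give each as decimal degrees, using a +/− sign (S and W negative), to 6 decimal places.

Point 1:
  φ: 24′ + 12″ = 24.20000′; 21 + 24.20000/60 = 21.4033333
  N → positive
  Lon: 23° + 41/60 + 51/3600 = 23 + 0.683333 + 0.014167 = 23.6975000
  W → negative
Point 2:
  Latitude: 65 + 0/60 + 27.19/3600 = 65.0075528
  hemisphere S, so the sign is −
  Longitude: 0° + 11/60 + 34.9/3600 = 0 + 0.183333 + 0.009694 = 0.1930278
  E → positive
Point 3:
  Latitude: 18′ + 1.2″ = 18.02000′; 75 + 18.02000/60 = 75.3003333
  N → positive
  Lon: 45′ + 12″ = 45.20000′; 99 + 45.20000/60 = 99.7533333
  W ⇒ negate
Point 4:
  Lat: 86 + 40/60 + 35.4/3600 = 86.6765000
  S → negative
  Lon: 33′ + 19.29″ = 33.32150′; 179 + 33.32150/60 = 179.5553583
  E → positive

1. 21.403333, -23.697500
2. -65.007553, 0.193028
3. 75.300333, -99.753333
4. -86.676500, 179.555358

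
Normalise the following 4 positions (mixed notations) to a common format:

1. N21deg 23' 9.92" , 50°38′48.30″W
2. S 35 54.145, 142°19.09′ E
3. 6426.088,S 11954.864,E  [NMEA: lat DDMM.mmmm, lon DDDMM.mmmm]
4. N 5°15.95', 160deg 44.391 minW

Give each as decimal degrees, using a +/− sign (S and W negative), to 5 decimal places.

Point 1:
  φ: 21° + 23/60 + 9.92/3600 = 21 + 0.383333 + 0.002756 = 21.386089
  N → positive
  λ: 50 + 38/60 + 48.3/3600 = 50.646750
  W ⇒ negate
Point 2:
  φ: 35 + 54.145/60 = 35.902417
  S ⇒ negate
  Lon: 19.09′ = 0.318167°; total 142.318167
  E ⇒ keep positive
Point 3:
  Lat: degrees = first 2 digits = 64, minutes = 26.088; 64 + 26.088/60 = 64.434800
  S → negative
  Lon: degrees = first 3 digits = 119, minutes = 54.864; 119 + 54.864/60 = 119.914400
  E → positive
Point 4:
  Lat: 15.95′ = 0.265833°; total 5.265833
  N → positive
  Longitude: 44.391′ = 0.739850°; total 160.739850
  hemisphere W, so the sign is −

1. 21.38609, -50.64675
2. -35.90242, 142.31817
3. -64.43480, 119.91440
4. 5.26583, -160.73985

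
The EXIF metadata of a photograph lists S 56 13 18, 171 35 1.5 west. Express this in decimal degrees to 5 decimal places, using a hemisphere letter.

Latitude: 56 + 13/60 + 18/3600 = 56.221667
Longitude: 35′ + 1.5″ = 35.02500′; 171 + 35.02500/60 = 171.583750

56.22167° S, 171.58375° W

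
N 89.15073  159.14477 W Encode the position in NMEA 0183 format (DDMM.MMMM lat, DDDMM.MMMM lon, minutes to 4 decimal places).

Latitude: fractional part 0.150730 → 9.043800 minutes
Lon: minutes = (159.144770 − 159) × 60 = 8.686200

8909.0438,N / 15908.6862,W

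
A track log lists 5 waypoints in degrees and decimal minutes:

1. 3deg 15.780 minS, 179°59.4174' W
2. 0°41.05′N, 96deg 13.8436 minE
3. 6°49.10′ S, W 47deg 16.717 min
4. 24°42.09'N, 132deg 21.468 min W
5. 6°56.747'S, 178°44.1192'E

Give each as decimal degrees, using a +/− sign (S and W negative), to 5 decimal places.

Point 1:
  φ: 3 + 15.78/60 = 3.263000
  hemisphere S, so the sign is −
  λ: 179 + 59.4174/60 = 179.990290
  W ⇒ negate
Point 2:
  Lat: 41.05′ = 0.684167°; total 0.684167
  N → positive
  λ: 13.8436′ = 0.230727°; total 96.230727
  E → positive
Point 3:
  Latitude: 6 + 49.1/60 = 6.818333
  S → negative
  Longitude: 47 + 16.717/60 = 47.278617
  hemisphere W, so the sign is −
Point 4:
  φ: 42.09′ = 0.701500°; total 24.701500
  N → positive
  Lon: 132 + 21.468/60 = 132.357800
  W → negative
Point 5:
  Lat: 6 + 56.747/60 = 6.945783
  S ⇒ negate
  Longitude: 44.1192′ = 0.735320°; total 178.735320
  E ⇒ keep positive

1. -3.26300, -179.99029
2. 0.68417, 96.23073
3. -6.81833, -47.27862
4. 24.70150, -132.35780
5. -6.94578, 178.73532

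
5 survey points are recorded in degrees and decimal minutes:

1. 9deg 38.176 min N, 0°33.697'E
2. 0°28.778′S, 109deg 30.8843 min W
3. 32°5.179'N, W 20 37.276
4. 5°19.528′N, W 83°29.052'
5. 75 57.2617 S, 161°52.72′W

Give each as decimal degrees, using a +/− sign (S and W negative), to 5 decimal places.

Point 1:
  Lat: 38.176′ = 0.636267°; total 9.636267
  N → positive
  Longitude: 0 + 33.697/60 = 0.561617
  E → positive
Point 2:
  Latitude: 28.778′ = 0.479633°; total 0.479633
  hemisphere S, so the sign is −
  Lon: 30.8843′ = 0.514738°; total 109.514738
  hemisphere W, so the sign is −
Point 3:
  Latitude: 5.179′ = 0.086317°; total 32.086317
  N ⇒ keep positive
  λ: 37.276′ = 0.621267°; total 20.621267
  hemisphere W, so the sign is −
Point 4:
  Latitude: 5 + 19.528/60 = 5.325467
  N ⇒ keep positive
  λ: 83 + 29.052/60 = 83.484200
  hemisphere W, so the sign is −
Point 5:
  Latitude: 57.2617′ = 0.954362°; total 75.954362
  S ⇒ negate
  Lon: 52.72′ = 0.878667°; total 161.878667
  hemisphere W, so the sign is −

1. 9.63627, 0.56162
2. -0.47963, -109.51474
3. 32.08632, -20.62127
4. 5.32547, -83.48420
5. -75.95436, -161.87867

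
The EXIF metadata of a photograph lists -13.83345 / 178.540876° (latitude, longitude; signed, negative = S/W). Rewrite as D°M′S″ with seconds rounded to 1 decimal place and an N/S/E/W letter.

13°50′0.4″ S, 178°32′27.2″ E

Latitude is negative → S; |value| = 13.833450
Latitude: whole degrees 13; 50.00700′ → 50′ and 0.420″
Longitude: whole degrees 178; 32.45256′ → 32′ and 27.154″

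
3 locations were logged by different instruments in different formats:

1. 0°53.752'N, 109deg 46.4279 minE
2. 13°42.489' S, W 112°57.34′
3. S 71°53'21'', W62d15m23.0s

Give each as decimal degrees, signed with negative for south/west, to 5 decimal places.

Point 1:
  φ: 0 + 53.752/60 = 0.895867
  N → positive
  Lon: 109 + 46.4279/60 = 109.773798
  E → positive
Point 2:
  φ: 42.489′ = 0.708150°; total 13.708150
  S ⇒ negate
  Lon: 112 + 57.34/60 = 112.955667
  W → negative
Point 3:
  Latitude: 71 + 53/60 + 21/3600 = 71.889167
  hemisphere S, so the sign is −
  Lon: 15′ + 23″ = 15.38333′; 62 + 15.38333/60 = 62.256389
  W → negative

1. 0.89587, 109.77380
2. -13.70815, -112.95567
3. -71.88917, -62.25639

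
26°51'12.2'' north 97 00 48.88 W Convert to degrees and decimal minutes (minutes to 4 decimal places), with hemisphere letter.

26° 51.2033′ N, 97° 0.8147′ W

φ: 51 + 12.2/60 = 51.203333′
λ: 0 + 48.88/60 = 0.814667′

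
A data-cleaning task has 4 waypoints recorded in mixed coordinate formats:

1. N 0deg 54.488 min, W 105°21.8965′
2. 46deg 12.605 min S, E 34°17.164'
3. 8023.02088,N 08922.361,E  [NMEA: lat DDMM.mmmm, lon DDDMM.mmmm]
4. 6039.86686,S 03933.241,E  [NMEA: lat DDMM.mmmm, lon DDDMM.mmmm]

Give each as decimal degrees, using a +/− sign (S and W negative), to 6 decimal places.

1. 0.908133, -105.364942
2. -46.210083, 34.286067
3. 80.383681, 89.372683
4. -60.664448, 39.554017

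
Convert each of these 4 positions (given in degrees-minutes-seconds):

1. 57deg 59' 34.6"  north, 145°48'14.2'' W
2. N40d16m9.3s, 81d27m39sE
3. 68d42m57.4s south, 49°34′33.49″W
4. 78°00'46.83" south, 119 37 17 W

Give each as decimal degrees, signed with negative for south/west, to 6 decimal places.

1. 57.992944, -145.803944
2. 40.269250, 81.460833
3. -68.715944, -49.575969
4. -78.013008, -119.621389

Point 1:
  Lat: 57 + 59/60 + 34.6/3600 = 57.9929444
  N → positive
  λ: 145 + 48/60 + 14.2/3600 = 145.8039444
  hemisphere W, so the sign is −
Point 2:
  φ: 16′ + 9.3″ = 16.15500′; 40 + 16.15500/60 = 40.2692500
  N → positive
  λ: 81° + 27/60 + 39/3600 = 81 + 0.450000 + 0.010833 = 81.4608333
  E ⇒ keep positive
Point 3:
  φ: 42′ + 57.4″ = 42.95667′; 68 + 42.95667/60 = 68.7159444
  hemisphere S, so the sign is −
  λ: 49° + 34/60 + 33.49/3600 = 49 + 0.566667 + 0.009303 = 49.5759694
  hemisphere W, so the sign is −
Point 4:
  Lat: 78 + 0/60 + 46.83/3600 = 78.0130083
  S ⇒ negate
  λ: 119° + 37/60 + 17/3600 = 119 + 0.616667 + 0.004722 = 119.6213889
  W → negative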